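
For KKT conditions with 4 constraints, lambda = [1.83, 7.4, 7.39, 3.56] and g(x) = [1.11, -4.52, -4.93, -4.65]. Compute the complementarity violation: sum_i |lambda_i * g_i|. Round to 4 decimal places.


KKT complementary slackness check:
lambda_1 * g_1 = 1.83 * 1.11 = 2.0313
lambda_2 * g_2 = 7.4 * -4.52 = -33.448
lambda_3 * g_3 = 7.39 * -4.93 = -36.4327
lambda_4 * g_4 = 3.56 * -4.65 = -16.554
Total violation = 2.0313 + 33.448 + 36.4327 + 16.554 = 88.466


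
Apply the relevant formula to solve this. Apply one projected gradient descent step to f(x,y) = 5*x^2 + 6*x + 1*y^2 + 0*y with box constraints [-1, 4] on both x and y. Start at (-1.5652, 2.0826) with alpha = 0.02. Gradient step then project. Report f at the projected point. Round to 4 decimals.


Step 1: Compute gradient at (-1.5652, 2.0826).
grad_x = 2*5*-1.5652 + 6 = -9.652
grad_y = 2*1*2.0826 + 0 = 4.1652
Step 2: Gradient step.
x_raw = -1.5652 - 0.02*-9.652 = -1.3722
y_raw = 2.0826 - 0.02*4.1652 = 1.9993
Step 3: Project onto [-1, 4].
x_proj = clip(-1.3722) = -1.0
y_proj = clip(1.9993) = 1.9993
Step 4: Evaluate f.
f(-1.0, 1.9993) = 2.9972


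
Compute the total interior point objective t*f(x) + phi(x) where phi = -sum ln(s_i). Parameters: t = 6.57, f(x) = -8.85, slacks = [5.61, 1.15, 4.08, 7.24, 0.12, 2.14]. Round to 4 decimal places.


Step 1: Compute log-barrier.
ln values: [1.7246, 0.1398, 1.4061, 1.9796, -2.1203, 0.7608]
phi = -(1.7246 + 0.1398 + 1.4061 + 1.9796 - 2.1203 + 0.7608) = -3.8906
Step 2: Compute augmented objective.
t*f(x) = 6.57*-8.85 = -58.1445
Total = -58.1445 - 3.8906 = -62.0351


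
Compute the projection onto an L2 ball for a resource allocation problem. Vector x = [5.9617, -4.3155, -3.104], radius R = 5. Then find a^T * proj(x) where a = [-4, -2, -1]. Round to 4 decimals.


Step 1: Compute ||x|| (intermediates to 6 decimals).
||x|| = sqrt(5.9617^2 + (-4.3155)^2 + (-3.104)^2) = 7.987504
Step 2: Project.
Since ||x|| > R, scale = R/||x|| = 5/7.987504 = 0.625978, proj(x) = scale * x
proj(x) = [3.731893, -2.701408, -1.943036]
Step 3: Dot product.
a^T * proj(x) = -4*3.731893 - 2*(-2.701408) - 1*(-1.943036) = -7.5817


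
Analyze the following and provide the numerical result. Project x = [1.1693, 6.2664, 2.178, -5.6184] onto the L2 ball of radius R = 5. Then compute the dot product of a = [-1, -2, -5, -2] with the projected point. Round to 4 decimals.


Step 1: Compute ||x|| (intermediates to 6 decimals).
||x|| = sqrt(1.1693^2 + 6.2664^2 + 2.178^2 + (-5.6184)^2) = 8.771838
Step 2: Project.
Since ||x|| > R, scale = R/||x|| = 5/8.771838 = 0.570006, proj(x) = scale * x
proj(x) = [0.666508, 3.571886, 1.241473, -3.202522]
Step 3: Dot product.
a^T * proj(x) = -1*0.666508 - 2*3.571886 - 5*1.241473 - 2*(-3.202522) = -7.6126


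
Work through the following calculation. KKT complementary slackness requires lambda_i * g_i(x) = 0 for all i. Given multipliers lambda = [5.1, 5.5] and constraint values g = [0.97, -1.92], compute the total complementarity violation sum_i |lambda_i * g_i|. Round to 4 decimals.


KKT complementary slackness check:
lambda_1 * g_1 = 5.1 * 0.97 = 4.947
lambda_2 * g_2 = 5.5 * -1.92 = -10.56
Total violation = 4.947 + 10.56 = 15.507


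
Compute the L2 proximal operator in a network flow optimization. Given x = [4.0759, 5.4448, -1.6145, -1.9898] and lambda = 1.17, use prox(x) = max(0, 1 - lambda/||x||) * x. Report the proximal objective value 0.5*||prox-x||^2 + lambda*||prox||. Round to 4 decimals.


Step 1: Compute ||x||.
||x|| = 7.2681
Step 2: Compute scaling factor.
scale = max(0, 1 - 1.17/7.2681) = 0.839
Step 3: prox(x) = [3.4198, 4.5683, -1.3546, -1.6695]
||prox(x)|| = 6.0981
Step 4: Proximal objective.
0.5*||prox-x||^2 = 0.6845
lambda*||prox|| = 7.1348
Total = 7.8192


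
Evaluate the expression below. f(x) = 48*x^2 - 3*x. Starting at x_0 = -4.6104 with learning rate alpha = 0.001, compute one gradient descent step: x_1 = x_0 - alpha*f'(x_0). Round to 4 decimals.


We compute the gradient at x_0 and apply the update.
f'(x) = 96*x - 3
f'(-4.6104) = 96*-4.6104 - 3 = -445.5984
x_1 = -4.6104 - 0.001*-445.5984 = -4.1648


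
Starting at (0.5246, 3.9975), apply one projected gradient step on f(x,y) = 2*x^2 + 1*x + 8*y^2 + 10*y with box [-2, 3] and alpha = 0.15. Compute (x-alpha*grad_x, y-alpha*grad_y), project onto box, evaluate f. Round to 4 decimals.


Step 1: Compute gradient at (0.5246, 3.9975).
grad_x = 2*2*0.5246 + 1 = 3.0984
grad_y = 2*8*3.9975 + 10 = 73.96
Step 2: Gradient step.
x_raw = 0.5246 - 0.15*3.0984 = 0.0598
y_raw = 3.9975 - 0.15*73.96 = -7.0965
Step 3: Project onto [-2, 3].
x_proj = clip(0.0598) = 0.0598
y_proj = clip(-7.0965) = -2.0
Step 4: Evaluate f.
f(0.0598, -2.0) = 12.067


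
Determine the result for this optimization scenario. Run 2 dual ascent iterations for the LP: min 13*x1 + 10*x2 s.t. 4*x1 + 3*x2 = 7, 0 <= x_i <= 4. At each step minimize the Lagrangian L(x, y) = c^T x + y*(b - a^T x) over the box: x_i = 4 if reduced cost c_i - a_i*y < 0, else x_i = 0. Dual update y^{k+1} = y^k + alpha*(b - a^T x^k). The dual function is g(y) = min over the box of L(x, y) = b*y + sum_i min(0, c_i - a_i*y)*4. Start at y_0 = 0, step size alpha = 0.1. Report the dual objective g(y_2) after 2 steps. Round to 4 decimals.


Dual ascent for LP: min 13*x1 + 10*x2, 4*x1 + 3*x2 = 7, 0 <= x_i <= 4
Step 1: y^k = 0.0, reduced costs: (13.0, 10.0)
  x^k = (0.0, 0.0), subgradient = b - a^T x = 7.0
  y^{k+1} = 0.0 + 0.1*7.0 = 0.7
Step 2: y^k = 0.7, reduced costs: (10.2, 7.9)
  x^k = (0.0, 0.0), subgradient = b - a^T x = 7.0
  y^{k+1} = 0.7 + 0.1*7.0 = 1.4
Dual objective at y_2 = 1.4: reduced costs (7.4, 5.8), box minimizer x = (0.0, 0.0)
g(y_2) = b*y + (c1 - a1*y)*x1 + (c2 - a2*y)*x2 = 7*1.4 + 7.4*0.0 + 5.8*0.0 = 9.8 + 0.0 + 0.0 = 9.8


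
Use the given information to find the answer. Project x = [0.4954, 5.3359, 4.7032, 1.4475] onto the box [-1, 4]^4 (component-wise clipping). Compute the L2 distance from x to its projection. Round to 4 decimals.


Project each component onto [-1, 4].
clip(0.4954) = 0.4954, clip(5.3359) = 4.0, clip(4.7032) = 4.0, clip(1.4475) = 1.4475
Projection = [0.4954, 4.0, 4.0, 1.4475]
Squared diffs: [0.0, 1.7846, 0.4945, 0.0]
Distance = sqrt(2.2791) = 1.5097


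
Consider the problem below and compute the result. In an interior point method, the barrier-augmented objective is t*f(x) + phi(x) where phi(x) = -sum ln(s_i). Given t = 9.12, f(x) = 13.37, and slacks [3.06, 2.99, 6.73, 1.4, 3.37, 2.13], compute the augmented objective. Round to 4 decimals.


Step 1: Compute log-barrier.
ln values: [1.1184, 1.0953, 1.9066, 0.3365, 1.2149, 0.7561]
phi = -(1.1184 + 1.0953 + 1.9066 + 0.3365 + 1.2149 + 0.7561) = -6.4278
Step 2: Compute augmented objective.
t*f(x) = 9.12*13.37 = 121.9344
Total = 121.9344 - 6.4278 = 115.5066


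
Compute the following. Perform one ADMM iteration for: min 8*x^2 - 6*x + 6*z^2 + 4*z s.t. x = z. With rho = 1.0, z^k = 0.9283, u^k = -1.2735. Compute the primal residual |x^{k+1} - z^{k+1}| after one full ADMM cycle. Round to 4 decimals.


ADMM iteration with rho = 1.0, z^k = 0.9283, u^k = -1.2735
Step 1: x-update.
Minimize 8*x^2 - 6*x + (1.0/2)*(x - 0.9283 - 1.2735)^2
FOC: (2*8 + 1.0)*x = 6 + 1.0*(0.9283 + 1.2735)
x^{k+1} = 0.4825
Step 2: z-update.
Minimize 6*z^2 + 4*z + (1.0/2)*(0.4825 - z - 1.2735)^2
FOC: (2*6 + 1.0)*z = -4 + 1.0*(0.4825 - 1.2735)
z^{k+1} = -0.3685
Step 3: u-update.
u^{k+1} = -1.2735 + 0.4825 + 0.3685 = -0.4225
Step 4: Primal residual = |0.4825 + 0.3685| = 0.851


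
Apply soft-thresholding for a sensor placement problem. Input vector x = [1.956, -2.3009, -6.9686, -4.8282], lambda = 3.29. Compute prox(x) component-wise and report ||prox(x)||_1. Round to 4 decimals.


Soft-thresholding with lambda = 3.29:
prox(1.956) = sign(1.956)*max(|1.956| - 3.29, 0) = 0.0
prox(-2.3009) = sign(-2.3009)*max(|-2.3009| - 3.29, 0) = 0.0
prox(-6.9686) = sign(-6.9686)*max(|-6.9686| - 3.29, 0) = -3.6786
prox(-4.8282) = sign(-4.8282)*max(|-4.8282| - 3.29, 0) = -1.5382
prox(x) = [0.0, 0.0, -3.6786, -1.5382]
||prox(x)||_1 = 0.0 + 0.0 + 3.6786 + 1.5382 = 5.2168


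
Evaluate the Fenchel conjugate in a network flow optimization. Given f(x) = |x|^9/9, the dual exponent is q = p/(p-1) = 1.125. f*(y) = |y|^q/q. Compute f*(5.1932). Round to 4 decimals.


The conjugate exponent q satisfies 1/p + 1/q = 1.
p = 9, so q = 9/(9 - 1) = 1.125
|y|^q = 5.1932^1.125 = 6.3806
f*(5.1932) = 6.3806 / 1.125 = 5.6717


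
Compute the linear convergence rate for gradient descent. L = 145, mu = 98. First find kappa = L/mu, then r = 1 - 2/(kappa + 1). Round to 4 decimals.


Step 1: Compute the condition number.
kappa = L/mu = 145/98 = 1.4796
Step 2: Compute the convergence rate.
r = 1 - 2/(kappa + 1) = 1 - 2*mu/(L + mu) = (L - mu)/(L + mu) = 47/243 = 0.1934


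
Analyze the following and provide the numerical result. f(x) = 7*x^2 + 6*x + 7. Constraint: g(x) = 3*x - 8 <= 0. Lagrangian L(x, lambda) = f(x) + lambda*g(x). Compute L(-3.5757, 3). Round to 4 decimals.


Step 1: Evaluate f(x).
f(-3.5757) = 7*(-3.5757)^2 + 6*(-3.5757) + 7 = 75.0452
Step 2: Evaluate g(x).
g(-3.5757) = 3*-3.5757 - 8 = -18.7271
Step 3: Compute Lagrangian.
L = 75.0452 + 3*-18.7271 = 18.8639


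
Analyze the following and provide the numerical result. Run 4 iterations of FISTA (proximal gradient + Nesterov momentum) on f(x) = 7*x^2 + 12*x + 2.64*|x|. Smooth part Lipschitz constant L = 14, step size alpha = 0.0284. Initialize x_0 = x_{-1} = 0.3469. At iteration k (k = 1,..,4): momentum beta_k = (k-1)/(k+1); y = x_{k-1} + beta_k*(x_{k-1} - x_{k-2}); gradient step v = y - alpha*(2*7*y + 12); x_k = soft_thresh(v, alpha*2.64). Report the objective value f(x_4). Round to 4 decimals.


FISTA on f(x) = 7*x^2 + 12*x + 2.64*|x|
L = 14, alpha = 0.0284
Iteration 1: beta = 0.0, y = 0.3469 + 0.0*(0.3469 - 0.3469) = 0.3469
  grad(y) = 16.8566, v = y - alpha*grad = -0.1318
  prox(v) = soft_thresh(-0.1318, 0.075) = -0.0569
Iteration 2: beta = 0.3333, y = -0.0569 + 0.3333*(-0.0569 - 0.3469) = -0.1914
  grad(y) = 9.3199, v = y - alpha*grad = -0.4561
  prox(v) = soft_thresh(-0.4561, 0.075) = -0.3811
Iteration 3: beta = 0.5, y = -0.3811 + 0.5*(-0.3811 + 0.0569) = -0.5433
  grad(y) = 4.3939, v = y - alpha*grad = -0.6681
  prox(v) = soft_thresh(-0.6681, 0.075) = -0.5931
Iteration 4: beta = 0.6, y = -0.5931 + 0.6*(-0.5931 + 0.3811) = -0.7203
  grad(y) = 1.9161, v = y - alpha*grad = -0.7747
  prox(v) = soft_thresh(-0.7747, 0.075) = -0.6997
f(x_4) = 7*(-0.6997)^2 + 12*(-0.6997) + 2.64*|-0.6997| = -3.1221


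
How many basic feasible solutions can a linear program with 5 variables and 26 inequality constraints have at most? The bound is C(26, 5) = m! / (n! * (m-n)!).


Each vertex corresponds to some choice of n active constraints out of m, so the number of vertices is at most C(m, n) = m! / (n!(m-n)!).
m = 26, n = 5
Numerator: 26 * 25 * 24 * 23 * 22
Denominator: 5! = 120
C(26, 5) = 65780


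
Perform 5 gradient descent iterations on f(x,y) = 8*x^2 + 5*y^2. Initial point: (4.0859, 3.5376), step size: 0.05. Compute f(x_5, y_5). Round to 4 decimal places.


Gradient descent on f(x,y) = 8*x^2 + 5*y^2.
Starting point: (4.0859, 3.5376), alpha = 0.05
Step 1: grad_x = 2*8*4.0859 = 65.3744, grad_y = 2*5*3.5376 = 35.376
  x_1 = 4.0859 - 0.05*65.3744 = 0.8172
  y_1 = 3.5376 - 0.05*35.376 = 1.7688
Step 2: grad_x = 2*8*0.8172 = 13.0749, grad_y = 2*5*1.7688 = 17.688
  x_2 = 0.8172 - 0.05*13.0749 = 0.1634
  y_2 = 1.7688 - 0.05*17.688 = 0.8844
Step 3: grad_x = 2*8*0.1634 = 2.615, grad_y = 2*5*0.8844 = 8.844
  x_3 = 0.1634 - 0.05*2.615 = 0.0327
  y_3 = 0.8844 - 0.05*8.844 = 0.4422
Step 4: grad_x = 2*8*0.0327 = 0.523, grad_y = 2*5*0.4422 = 4.422
  x_4 = 0.0327 - 0.05*0.523 = 0.0065
  y_4 = 0.4422 - 0.05*4.422 = 0.2211
Step 5: grad_x = 2*8*0.0065 = 0.1046, grad_y = 2*5*0.2211 = 2.211
  x_5 = 0.0065 - 0.05*0.1046 = 0.0013
  y_5 = 0.2211 - 0.05*2.211 = 0.1106
f(0.0013, 0.1106) = 8*0.0013^2 + 5*0.1106^2 = 0.0611


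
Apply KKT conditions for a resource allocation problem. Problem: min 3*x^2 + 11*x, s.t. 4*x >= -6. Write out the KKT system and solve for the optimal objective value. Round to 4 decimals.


Step 1: Try lambda = 0 (constraint inactive).
x_unc = -11/(2*3) = -1.8333
Check: 4*-1.8333 = -7.3332 < -6 -- violated!
Step 2: Constraint must be active: 4*x = -6
x* = -6/4 = -1.5
lambda = (2*3*(-1.5) + 11)/4 = 0.5
Step 3: Compute optimal value.
f(x*) = 3*(-1.5)^2 + 11*(-1.5) = -9.75


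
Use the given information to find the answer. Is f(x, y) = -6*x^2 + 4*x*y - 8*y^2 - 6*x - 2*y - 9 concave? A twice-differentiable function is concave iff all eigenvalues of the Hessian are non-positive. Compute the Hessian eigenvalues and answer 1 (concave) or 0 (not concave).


The Hessian of f(x,y) = -6*x^2 + 4*x*y - 8*y^2 - 6*x - 2*y - 9 is:
H = [[-12, 4], [4, -16]]
Trace = -12 - 16 = -28
Determinant = -12*-16 - (4)^2 = 176
Discriminant = (-28)^2 - 4*176 = 80.0
Eigenvalues: lambda_1 = -18.4721, lambda_2 = -9.5279
The function is concave.

1


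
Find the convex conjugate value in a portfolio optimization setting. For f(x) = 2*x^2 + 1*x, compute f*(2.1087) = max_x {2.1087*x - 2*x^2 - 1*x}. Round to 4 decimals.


f*(y) = sup_x {y*x - a*x^2 - b*x} = sup_x {(y-b)*x - a*x^2}
FOC: (y - b) - 2a*x = 0 => x* = (y - b)/(2a)
x* = (2.1087 - 1)/(2*2) = 0.2772
f*(2.1087) = (y-b)^2/(4a) = (2.1087 - 1)^2/(4*2)
= 1.2292/8 = 0.1537


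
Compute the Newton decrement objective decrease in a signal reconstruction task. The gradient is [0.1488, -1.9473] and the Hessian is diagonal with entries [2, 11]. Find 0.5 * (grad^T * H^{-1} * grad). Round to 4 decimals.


Step 1: H is diagonal, so H^(-1) * g = [0.0744, -0.177].
Step 2: g^T H^(-1) g = sum_i g_i^2 / H_ii
  = (0.1488)^2/2 + (-1.9473)^2/11
  = 0.0111 + 0.3447 = 0.3558
Step 3: Objective decrease = 0.5 * g^T H^(-1) g = 0.1779


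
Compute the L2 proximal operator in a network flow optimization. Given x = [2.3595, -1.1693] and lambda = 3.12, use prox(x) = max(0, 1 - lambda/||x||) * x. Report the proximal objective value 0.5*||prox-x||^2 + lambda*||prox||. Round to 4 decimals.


Step 1: Compute ||x||.
||x|| = 2.6333
Step 2: Compute scaling factor.
scale = max(0, 1 - 3.12/2.6333) = 0.0
Step 3: prox(x) = [0.0, -0.0]
||prox(x)|| = 0.0
Step 4: Proximal objective.
0.5*||prox-x||^2 = 3.4673
lambda*||prox|| = 0.0
Total = 3.4673


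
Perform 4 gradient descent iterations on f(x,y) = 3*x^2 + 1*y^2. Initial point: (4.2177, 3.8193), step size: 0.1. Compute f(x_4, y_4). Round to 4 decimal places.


Gradient descent on f(x,y) = 3*x^2 + 1*y^2.
Starting point: (4.2177, 3.8193), alpha = 0.1
Step 1: grad_x = 2*3*4.2177 = 25.3062, grad_y = 2*1*3.8193 = 7.6386
  x_1 = 4.2177 - 0.1*25.3062 = 1.6871
  y_1 = 3.8193 - 0.1*7.6386 = 3.0554
Step 2: grad_x = 2*3*1.6871 = 10.1225, grad_y = 2*1*3.0554 = 6.1109
  x_2 = 1.6871 - 0.1*10.1225 = 0.6748
  y_2 = 3.0554 - 0.1*6.1109 = 2.4444
Step 3: grad_x = 2*3*0.6748 = 4.049, grad_y = 2*1*2.4444 = 4.8887
  x_3 = 0.6748 - 0.1*4.049 = 0.2699
  y_3 = 2.4444 - 0.1*4.8887 = 1.9555
Step 4: grad_x = 2*3*0.2699 = 1.6196, grad_y = 2*1*1.9555 = 3.911
  x_4 = 0.2699 - 0.1*1.6196 = 0.108
  y_4 = 1.9555 - 0.1*3.911 = 1.5644
f(0.108, 1.5644) = 3*0.108^2 + 1*1.5644^2 = 2.4823


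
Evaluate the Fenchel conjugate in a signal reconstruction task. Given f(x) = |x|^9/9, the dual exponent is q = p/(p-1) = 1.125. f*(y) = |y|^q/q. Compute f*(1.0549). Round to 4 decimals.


The conjugate exponent q satisfies 1/p + 1/q = 1.
p = 9, so q = 9/(9 - 1) = 1.125
|y|^q = 1.0549^1.125 = 1.062
f*(1.0549) = 1.062 / 1.125 = 0.944


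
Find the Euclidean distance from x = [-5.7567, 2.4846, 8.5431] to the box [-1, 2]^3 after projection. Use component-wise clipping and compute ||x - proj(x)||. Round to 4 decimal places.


Project each component onto [-1, 2].
clip(-5.7567) = -1.0, clip(2.4846) = 2.0, clip(8.5431) = 2.0
Projection = [-1.0, 2.0, 2.0]
Squared diffs: [22.6262, 0.2348, 42.8122]
Distance = sqrt(65.6732) = 8.1039


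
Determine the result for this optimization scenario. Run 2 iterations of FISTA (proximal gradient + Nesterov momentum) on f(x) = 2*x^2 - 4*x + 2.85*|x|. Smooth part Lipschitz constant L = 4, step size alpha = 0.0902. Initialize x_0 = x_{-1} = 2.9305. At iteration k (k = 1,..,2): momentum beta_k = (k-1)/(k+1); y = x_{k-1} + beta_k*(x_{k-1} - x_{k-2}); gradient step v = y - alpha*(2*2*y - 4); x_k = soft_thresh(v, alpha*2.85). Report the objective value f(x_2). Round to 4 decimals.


FISTA on f(x) = 2*x^2 - 4*x + 2.85*|x|
L = 4, alpha = 0.0902
Iteration 1: beta = 0.0, y = 2.9305 + 0.0*(2.9305 - 2.9305) = 2.9305
  grad(y) = 7.722, v = y - alpha*grad = 2.234
  prox(v) = soft_thresh(2.234, 0.2571) = 1.9769
Iteration 2: beta = 0.3333, y = 1.9769 + 0.3333*(1.9769 - 2.9305) = 1.659
  grad(y) = 2.6362, v = y - alpha*grad = 1.4213
  prox(v) = soft_thresh(1.4213, 0.2571) = 1.1642
f(x_2) = 2*1.1642^2 - 4*1.1642 + 2.85*|1.1642| = 1.3719


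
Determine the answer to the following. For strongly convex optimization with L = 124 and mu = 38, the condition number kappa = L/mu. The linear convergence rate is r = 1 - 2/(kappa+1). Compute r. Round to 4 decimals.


Step 1: Compute the condition number.
kappa = L/mu = 124/38 = 3.2632
Step 2: Compute the convergence rate.
r = 1 - 2/(kappa + 1) = 1 - 2*mu/(L + mu) = (L - mu)/(L + mu) = 86/162 = 0.5309


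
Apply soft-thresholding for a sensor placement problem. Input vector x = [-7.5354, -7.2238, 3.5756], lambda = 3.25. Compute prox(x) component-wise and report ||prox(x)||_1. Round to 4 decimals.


Soft-thresholding with lambda = 3.25:
prox(-7.5354) = sign(-7.5354)*max(|-7.5354| - 3.25, 0) = -4.2854
prox(-7.2238) = sign(-7.2238)*max(|-7.2238| - 3.25, 0) = -3.9738
prox(3.5756) = sign(3.5756)*max(|3.5756| - 3.25, 0) = 0.3256
prox(x) = [-4.2854, -3.9738, 0.3256]
||prox(x)||_1 = 4.2854 + 3.9738 + 0.3256 = 8.5848


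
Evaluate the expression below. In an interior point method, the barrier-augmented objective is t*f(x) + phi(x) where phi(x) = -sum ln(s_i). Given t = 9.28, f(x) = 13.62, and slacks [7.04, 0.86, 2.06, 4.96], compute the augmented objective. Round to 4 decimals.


Step 1: Compute log-barrier.
ln values: [1.9516, -0.1508, 0.7227, 1.6014]
phi = -(1.9516 - 0.1508 + 0.7227 + 1.6014) = -4.1249
Step 2: Compute augmented objective.
t*f(x) = 9.28*13.62 = 126.3936
Total = 126.3936 - 4.1249 = 122.2687


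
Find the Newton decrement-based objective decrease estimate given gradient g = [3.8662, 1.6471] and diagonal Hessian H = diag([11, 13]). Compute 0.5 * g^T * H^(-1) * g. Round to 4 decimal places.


Step 1: H is diagonal, so H^(-1) * g = [0.3515, 0.1267].
Step 2: g^T H^(-1) g = sum_i g_i^2 / H_ii
  = (3.8662)^2/11 + (1.6471)^2/13
  = 1.3589 + 0.2087 = 1.5676
Step 3: Objective decrease = 0.5 * g^T H^(-1) g = 0.7838


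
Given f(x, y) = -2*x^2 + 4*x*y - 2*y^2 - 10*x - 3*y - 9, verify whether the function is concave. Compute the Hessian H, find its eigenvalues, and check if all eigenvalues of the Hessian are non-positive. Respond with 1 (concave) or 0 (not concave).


The Hessian of f(x,y) = -2*x^2 + 4*x*y - 2*y^2 - 10*x - 3*y - 9 is:
H = [[-4, 4], [4, -4]]
Trace = -4 - 4 = -8
Determinant = -4*-4 - (4)^2 = 0
Discriminant = (-8)^2 - 4*0 = 64.0
Eigenvalues: lambda_1 = -8.0, lambda_2 = 0.0
The function is concave.

1


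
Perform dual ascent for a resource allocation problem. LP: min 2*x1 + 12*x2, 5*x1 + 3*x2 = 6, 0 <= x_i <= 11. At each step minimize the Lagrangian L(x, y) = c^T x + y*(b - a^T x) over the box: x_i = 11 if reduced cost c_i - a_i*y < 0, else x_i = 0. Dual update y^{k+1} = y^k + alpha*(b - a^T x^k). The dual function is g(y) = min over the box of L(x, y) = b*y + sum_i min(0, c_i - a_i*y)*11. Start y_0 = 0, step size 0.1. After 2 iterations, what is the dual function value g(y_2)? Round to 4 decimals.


Dual ascent for LP: min 2*x1 + 12*x2, 5*x1 + 3*x2 = 6, 0 <= x_i <= 11
Step 1: y^k = 0.0, reduced costs: (2.0, 12.0)
  x^k = (0.0, 0.0), subgradient = b - a^T x = 6.0
  y^{k+1} = 0.0 + 0.1*6.0 = 0.6
Step 2: y^k = 0.6, reduced costs: (-1.0, 10.2)
  x^k = (11.0, 0.0), subgradient = b - a^T x = -49.0
  y^{k+1} = 0.6 + 0.1*-49.0 = -4.3
Dual objective at y_2 = -4.3: reduced costs (23.5, 24.9), box minimizer x = (0.0, 0.0)
g(y_2) = b*y + (c1 - a1*y)*x1 + (c2 - a2*y)*x2 = 6*(-4.3) + 23.5*0.0 + 24.9*0.0 = -25.8 + 0.0 + 0.0 = -25.8


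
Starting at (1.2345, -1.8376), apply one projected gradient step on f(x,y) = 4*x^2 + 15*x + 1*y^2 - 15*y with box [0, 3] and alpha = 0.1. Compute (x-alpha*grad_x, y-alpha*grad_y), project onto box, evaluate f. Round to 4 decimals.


Step 1: Compute gradient at (1.2345, -1.8376).
grad_x = 2*4*1.2345 + 15 = 24.876
grad_y = 2*1*-1.8376 - 15 = -18.6752
Step 2: Gradient step.
x_raw = 1.2345 - 0.1*24.876 = -1.2531
y_raw = -1.8376 - 0.1*-18.6752 = 0.0299
Step 3: Project onto [0, 3].
x_proj = clip(-1.2531) = 0.0
y_proj = clip(0.0299) = 0.0299
Step 4: Evaluate f.
f(0.0, 0.0299) = -0.4479


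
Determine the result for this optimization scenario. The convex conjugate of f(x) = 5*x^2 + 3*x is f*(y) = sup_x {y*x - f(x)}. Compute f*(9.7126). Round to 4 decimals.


f*(y) = sup_x {y*x - a*x^2 - b*x} = sup_x {(y-b)*x - a*x^2}
FOC: (y - b) - 2a*x = 0 => x* = (y - b)/(2a)
x* = (9.7126 - 3)/(2*5) = 0.6713
f*(9.7126) = (y-b)^2/(4a) = (9.7126 - 3)^2/(4*5)
= 45.059/20 = 2.2529


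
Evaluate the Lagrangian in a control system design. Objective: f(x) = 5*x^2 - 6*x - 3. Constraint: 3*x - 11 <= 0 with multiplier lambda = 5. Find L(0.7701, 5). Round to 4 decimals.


Step 1: Evaluate f(x).
f(0.7701) = 5*0.7701^2 - 6*0.7701 - 3 = -4.6553
Step 2: Evaluate g(x).
g(0.7701) = 3*0.7701 - 11 = -8.6897
Step 3: Compute Lagrangian.
L = -4.6553 + 5*-8.6897 = -48.1038


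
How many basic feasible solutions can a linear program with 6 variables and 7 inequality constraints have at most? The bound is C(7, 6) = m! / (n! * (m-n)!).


Each vertex corresponds to some choice of n active constraints out of m, so the number of vertices is at most C(m, n) = m! / (n!(m-n)!).
m = 7, n = 6
Numerator: 7 * 6 * 5 * 4 * 3 * 2
Denominator: 6! = 720
C(7, 6) = 7


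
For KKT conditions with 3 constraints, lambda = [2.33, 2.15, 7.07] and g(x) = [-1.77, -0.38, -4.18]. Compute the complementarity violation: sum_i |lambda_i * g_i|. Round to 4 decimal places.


KKT complementary slackness check:
lambda_1 * g_1 = 2.33 * -1.77 = -4.1241
lambda_2 * g_2 = 2.15 * -0.38 = -0.817
lambda_3 * g_3 = 7.07 * -4.18 = -29.5526
Total violation = 4.1241 + 0.817 + 29.5526 = 34.4937


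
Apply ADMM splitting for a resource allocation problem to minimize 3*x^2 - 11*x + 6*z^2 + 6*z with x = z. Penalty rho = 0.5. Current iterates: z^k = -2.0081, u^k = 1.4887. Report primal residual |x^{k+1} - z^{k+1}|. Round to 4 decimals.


ADMM iteration with rho = 0.5, z^k = -2.0081, u^k = 1.4887
Step 1: x-update.
Minimize 3*x^2 - 11*x + (0.5/2)*(x + 2.0081 + 1.4887)^2
FOC: (2*3 + 0.5)*x = 11 + 0.5*(-2.0081 - 1.4887)
x^{k+1} = 1.4233
Step 2: z-update.
Minimize 6*z^2 + 6*z + (0.5/2)*(1.4233 - z + 1.4887)^2
FOC: (2*6 + 0.5)*z = -6 + 0.5*(1.4233 + 1.4887)
z^{k+1} = -0.3635
Step 3: u-update.
u^{k+1} = 1.4887 + 1.4233 + 0.3635 = 3.2755
Step 4: Primal residual = |1.4233 + 0.3635| = 1.7868


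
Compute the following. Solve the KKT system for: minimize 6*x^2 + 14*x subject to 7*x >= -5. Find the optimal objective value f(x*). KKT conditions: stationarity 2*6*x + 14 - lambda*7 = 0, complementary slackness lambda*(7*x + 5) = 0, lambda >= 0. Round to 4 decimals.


Step 1: Try lambda = 0 (constraint inactive).
x_unc = -14/(2*6) = -1.1667
Check: 7*-1.1667 = -8.1669 < -5 -- violated!
Step 2: Constraint must be active: 7*x = -5
x* = -5/7 = -0.7143 (rounded; the exact value -5/7 is used below)
lambda = (2*6*(-5/7) + 14)/7 = 0.7755
Step 3: Compute optimal value.
f(x*) = 6*(-5/7)^2 + 14*(-5/7) = -6.9388


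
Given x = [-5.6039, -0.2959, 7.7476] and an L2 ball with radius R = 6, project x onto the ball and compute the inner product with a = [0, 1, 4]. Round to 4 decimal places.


Step 1: Compute ||x|| (intermediates to 6 decimals).
||x|| = sqrt((-5.6039)^2 + (-0.2959)^2 + 7.7476^2) = 9.566429
Step 2: Project.
Since ||x|| > R, scale = R/||x|| = 6/9.566429 = 0.627193, proj(x) = scale * x
proj(x) = [-3.514727, -0.185586, 4.85924]
Step 3: Dot product.
a^T * proj(x) = 0*(-3.514727) + 1*(-0.185586) + 4*4.85924 = 19.2514


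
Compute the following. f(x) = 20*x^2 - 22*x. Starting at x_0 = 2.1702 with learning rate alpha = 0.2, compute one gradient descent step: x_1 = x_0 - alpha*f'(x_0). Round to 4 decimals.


We compute the gradient at x_0 and apply the update.
f'(x) = 40*x - 22
f'(2.1702) = 40*2.1702 - 22 = 64.808
x_1 = 2.1702 - 0.2*64.808 = -10.7914


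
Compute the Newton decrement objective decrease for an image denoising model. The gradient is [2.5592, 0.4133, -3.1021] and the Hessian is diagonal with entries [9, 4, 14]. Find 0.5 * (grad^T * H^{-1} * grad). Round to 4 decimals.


Step 1: H is diagonal, so H^(-1) * g = [0.2844, 0.1033, -0.2216].
Step 2: g^T H^(-1) g = sum_i g_i^2 / H_ii
  = (2.5592)^2/9 + (0.4133)^2/4 + (-3.1021)^2/14
  = 0.7277 + 0.0427 + 0.6874 = 1.4578
Step 3: Objective decrease = 0.5 * g^T H^(-1) g = 0.7289


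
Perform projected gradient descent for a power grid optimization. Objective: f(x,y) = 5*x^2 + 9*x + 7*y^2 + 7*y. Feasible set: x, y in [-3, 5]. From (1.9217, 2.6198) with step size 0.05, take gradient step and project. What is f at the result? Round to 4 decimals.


Step 1: Compute gradient at (1.9217, 2.6198).
grad_x = 2*5*1.9217 + 9 = 28.217
grad_y = 2*7*2.6198 + 7 = 43.6772
Step 2: Gradient step.
x_raw = 1.9217 - 0.05*28.217 = 0.5109
y_raw = 2.6198 - 0.05*43.6772 = 0.4359
Step 3: Project onto [-3, 5].
x_proj = clip(0.5109) = 0.5109
y_proj = clip(0.4359) = 0.4359
Step 4: Evaluate f.
f(0.5109, 0.4359) = 10.2844


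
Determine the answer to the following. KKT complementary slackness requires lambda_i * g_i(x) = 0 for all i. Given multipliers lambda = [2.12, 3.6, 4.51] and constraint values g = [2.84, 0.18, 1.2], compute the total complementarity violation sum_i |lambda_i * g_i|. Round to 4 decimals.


KKT complementary slackness check:
lambda_1 * g_1 = 2.12 * 2.84 = 6.0208
lambda_2 * g_2 = 3.6 * 0.18 = 0.648
lambda_3 * g_3 = 4.51 * 1.2 = 5.412
Total violation = 6.0208 + 0.648 + 5.412 = 12.0808


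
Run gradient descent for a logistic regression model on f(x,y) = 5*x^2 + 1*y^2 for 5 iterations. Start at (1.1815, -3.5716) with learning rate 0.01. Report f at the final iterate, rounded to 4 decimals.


Gradient descent on f(x,y) = 5*x^2 + 1*y^2.
Starting point: (1.1815, -3.5716), alpha = 0.01
Step 1: grad_x = 2*5*1.1815 = 11.815, grad_y = 2*1*-3.5716 = -7.1432
  x_1 = 1.1815 - 0.01*11.815 = 1.0634
  y_1 = -3.5716 - 0.01*-7.1432 = -3.5002
Step 2: grad_x = 2*5*1.0634 = 10.6335, grad_y = 2*1*-3.5002 = -7.0003
  x_2 = 1.0634 - 0.01*10.6335 = 0.957
  y_2 = -3.5002 - 0.01*-7.0003 = -3.4302
Step 3: grad_x = 2*5*0.957 = 9.5702, grad_y = 2*1*-3.4302 = -6.8603
  x_3 = 0.957 - 0.01*9.5702 = 0.8613
  y_3 = -3.4302 - 0.01*-6.8603 = -3.3616
Step 4: grad_x = 2*5*0.8613 = 8.6131, grad_y = 2*1*-3.3616 = -6.7231
  x_4 = 0.8613 - 0.01*8.6131 = 0.7752
  y_4 = -3.3616 - 0.01*-6.7231 = -3.2943
Step 5: grad_x = 2*5*0.7752 = 7.7518, grad_y = 2*1*-3.2943 = -6.5887
  x_5 = 0.7752 - 0.01*7.7518 = 0.6977
  y_5 = -3.2943 - 0.01*-6.5887 = -3.2284
f(0.6977, -3.2284) = 5*0.6977^2 + 1*(-3.2284)^2 = 12.8565


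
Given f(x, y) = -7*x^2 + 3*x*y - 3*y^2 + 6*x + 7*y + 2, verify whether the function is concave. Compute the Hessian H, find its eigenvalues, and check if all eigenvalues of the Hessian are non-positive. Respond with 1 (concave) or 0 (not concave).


The Hessian of f(x,y) = -7*x^2 + 3*x*y - 3*y^2 + 6*x + 7*y + 2 is:
H = [[-14, 3], [3, -6]]
Trace = -14 - 6 = -20
Determinant = -14*-6 - (3)^2 = 75
Discriminant = (-20)^2 - 4*75 = 100.0
Eigenvalues: lambda_1 = -15.0, lambda_2 = -5.0
The function is concave.

1


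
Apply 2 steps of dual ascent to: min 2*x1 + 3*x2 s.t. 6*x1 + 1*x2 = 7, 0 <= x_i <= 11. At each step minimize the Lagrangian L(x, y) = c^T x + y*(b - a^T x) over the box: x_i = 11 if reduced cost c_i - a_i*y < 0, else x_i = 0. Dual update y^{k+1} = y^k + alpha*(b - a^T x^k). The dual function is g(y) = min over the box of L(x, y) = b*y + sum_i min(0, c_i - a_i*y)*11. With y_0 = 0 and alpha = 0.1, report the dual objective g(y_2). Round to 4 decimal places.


Dual ascent for LP: min 2*x1 + 3*x2, 6*x1 + 1*x2 = 7, 0 <= x_i <= 11
Step 1: y^k = 0.0, reduced costs: (2.0, 3.0)
  x^k = (0.0, 0.0), subgradient = b - a^T x = 7.0
  y^{k+1} = 0.0 + 0.1*7.0 = 0.7
Step 2: y^k = 0.7, reduced costs: (-2.2, 2.3)
  x^k = (11.0, 0.0), subgradient = b - a^T x = -59.0
  y^{k+1} = 0.7 + 0.1*-59.0 = -5.2
Dual objective at y_2 = -5.2: reduced costs (33.2, 8.2), box minimizer x = (0.0, 0.0)
g(y_2) = b*y + (c1 - a1*y)*x1 + (c2 - a2*y)*x2 = 7*(-5.2) + 33.2*0.0 + 8.2*0.0 = -36.4 + 0.0 + 0.0 = -36.4


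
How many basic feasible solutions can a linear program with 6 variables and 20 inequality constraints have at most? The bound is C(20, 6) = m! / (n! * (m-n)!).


Each vertex corresponds to some choice of n active constraints out of m, so the number of vertices is at most C(m, n) = m! / (n!(m-n)!).
m = 20, n = 6
Numerator: 20 * 19 * 18 * 17 * 16 * 15
Denominator: 6! = 720
C(20, 6) = 38760


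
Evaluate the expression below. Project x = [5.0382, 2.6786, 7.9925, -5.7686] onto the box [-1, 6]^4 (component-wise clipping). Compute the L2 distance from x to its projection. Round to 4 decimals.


Project each component onto [-1, 6].
clip(5.0382) = 5.0382, clip(2.6786) = 2.6786, clip(7.9925) = 6.0, clip(-5.7686) = -1.0
Projection = [5.0382, 2.6786, 6.0, -1.0]
Squared diffs: [0.0, 0.0, 3.9701, 22.7395]
Distance = sqrt(26.7096) = 5.1681


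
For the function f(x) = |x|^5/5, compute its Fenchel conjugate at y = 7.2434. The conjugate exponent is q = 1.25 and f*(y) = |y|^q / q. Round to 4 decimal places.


The conjugate exponent q satisfies 1/p + 1/q = 1.
p = 5, so q = 5/(5 - 1) = 1.25
|y|^q = 7.2434^1.25 = 11.8831
f*(7.2434) = 11.8831 / 1.25 = 9.5064


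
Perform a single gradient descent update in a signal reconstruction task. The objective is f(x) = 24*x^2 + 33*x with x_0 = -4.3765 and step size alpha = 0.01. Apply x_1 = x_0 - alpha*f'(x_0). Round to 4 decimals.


We compute the gradient at x_0 and apply the update.
f'(x) = 48*x + 33
f'(-4.3765) = 48*-4.3765 + 33 = -177.072
x_1 = -4.3765 - 0.01*-177.072 = -2.6058


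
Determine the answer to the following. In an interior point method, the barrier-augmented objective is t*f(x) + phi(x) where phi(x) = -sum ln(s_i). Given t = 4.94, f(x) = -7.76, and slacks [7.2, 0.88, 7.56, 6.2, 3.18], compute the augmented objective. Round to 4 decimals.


Step 1: Compute log-barrier.
ln values: [1.9741, -0.1278, 2.0229, 1.8245, 1.1569]
phi = -(1.9741 - 0.1278 + 2.0229 + 1.8245 + 1.1569) = -6.8505
Step 2: Compute augmented objective.
t*f(x) = 4.94*-7.76 = -38.3344
Total = -38.3344 - 6.8505 = -45.1849


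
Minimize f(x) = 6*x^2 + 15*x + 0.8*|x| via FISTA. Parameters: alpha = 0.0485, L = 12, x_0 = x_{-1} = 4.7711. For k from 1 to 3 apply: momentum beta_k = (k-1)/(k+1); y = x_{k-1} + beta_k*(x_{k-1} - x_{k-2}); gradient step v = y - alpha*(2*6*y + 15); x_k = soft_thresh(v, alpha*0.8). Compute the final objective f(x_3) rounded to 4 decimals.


FISTA on f(x) = 6*x^2 + 15*x + 0.8*|x|
L = 12, alpha = 0.0485
Iteration 1: beta = 0.0, y = 4.7711 + 0.0*(4.7711 - 4.7711) = 4.7711
  grad(y) = 72.2532, v = y - alpha*grad = 1.2668
  prox(v) = soft_thresh(1.2668, 0.0388) = 1.228
Iteration 2: beta = 0.3333, y = 1.228 + 0.3333*(1.228 - 4.7711) = 0.047
  grad(y) = 15.5639, v = y - alpha*grad = -0.7079
  prox(v) = soft_thresh(-0.7079, 0.0388) = -0.6691
Iteration 3: beta = 0.5, y = -0.6691 + 0.5*(-0.6691 - 1.228) = -1.6176
  grad(y) = -4.4111, v = y - alpha*grad = -1.4037
  prox(v) = soft_thresh(-1.4037, 0.0388) = -1.3649
f(x_3) = 6*(-1.3649)^2 + 15*(-1.3649) + 0.8*|-1.3649| = -8.204


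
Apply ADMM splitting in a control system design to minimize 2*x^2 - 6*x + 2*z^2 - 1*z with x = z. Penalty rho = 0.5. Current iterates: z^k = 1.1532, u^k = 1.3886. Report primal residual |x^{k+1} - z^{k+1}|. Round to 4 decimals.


ADMM iteration with rho = 0.5, z^k = 1.1532, u^k = 1.3886
Step 1: x-update.
Minimize 2*x^2 - 6*x + (0.5/2)*(x - 1.1532 + 1.3886)^2
FOC: (2*2 + 0.5)*x = 6 + 0.5*(1.1532 - 1.3886)
x^{k+1} = 1.3072
Step 2: z-update.
Minimize 2*z^2 - 1*z + (0.5/2)*(1.3072 - z + 1.3886)^2
FOC: (2*2 + 0.5)*z = 1 + 0.5*(1.3072 + 1.3886)
z^{k+1} = 0.5218
Step 3: u-update.
u^{k+1} = 1.3886 + 1.3072 - 0.5218 = 2.174
Step 4: Primal residual = |1.3072 - 0.5218| = 0.7854


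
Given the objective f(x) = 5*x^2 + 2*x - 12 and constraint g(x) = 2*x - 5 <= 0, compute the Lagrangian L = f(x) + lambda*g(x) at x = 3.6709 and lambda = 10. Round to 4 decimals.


Step 1: Evaluate f(x).
f(3.6709) = 5*3.6709^2 + 2*3.6709 - 12 = 62.7193
Step 2: Evaluate g(x).
g(3.6709) = 2*3.6709 - 5 = 2.3418
Step 3: Compute Lagrangian.
L = 62.7193 + 10*2.3418 = 86.1373


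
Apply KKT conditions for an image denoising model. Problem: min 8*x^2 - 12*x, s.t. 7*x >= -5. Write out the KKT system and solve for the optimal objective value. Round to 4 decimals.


Step 1: Try lambda = 0 (constraint inactive).
Stationarity: 2*8*x - 12 = 0
x* = 12/(2*8) = 0.75
Check constraint: 7*0.75 = 5.25 >= -5 -- satisfied.
Step 2: Compute optimal value.
f(x*) = 8*0.75^2 - 12*0.75 = -4.5


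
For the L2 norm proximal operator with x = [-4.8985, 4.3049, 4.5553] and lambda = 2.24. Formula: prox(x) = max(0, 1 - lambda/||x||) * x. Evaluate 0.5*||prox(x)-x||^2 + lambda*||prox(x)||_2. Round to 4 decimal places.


Step 1: Compute ||x||.
||x|| = 7.9548
Step 2: Compute scaling factor.
scale = max(0, 1 - 2.24/7.9548) = 0.7184
Step 3: prox(x) = [-3.5191, 3.0927, 3.2726]
||prox(x)|| = 5.7148
Step 4: Proximal objective.
0.5*||prox-x||^2 = 2.5088
lambda*||prox|| = 12.8012
Total = 15.3099


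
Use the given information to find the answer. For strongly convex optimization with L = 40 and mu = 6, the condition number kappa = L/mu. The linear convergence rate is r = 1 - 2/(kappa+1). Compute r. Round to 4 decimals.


Step 1: Compute the condition number.
kappa = L/mu = 40/6 = 6.6667
Step 2: Compute the convergence rate.
r = 1 - 2/(kappa + 1) = 1 - 2*mu/(L + mu) = (L - mu)/(L + mu) = 34/46 = 0.7391


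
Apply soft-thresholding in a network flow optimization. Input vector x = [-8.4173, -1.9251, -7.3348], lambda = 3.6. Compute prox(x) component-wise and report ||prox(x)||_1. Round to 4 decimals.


Soft-thresholding with lambda = 3.6:
prox(-8.4173) = sign(-8.4173)*max(|-8.4173| - 3.6, 0) = -4.8173
prox(-1.9251) = sign(-1.9251)*max(|-1.9251| - 3.6, 0) = 0.0
prox(-7.3348) = sign(-7.3348)*max(|-7.3348| - 3.6, 0) = -3.7348
prox(x) = [-4.8173, 0.0, -3.7348]
||prox(x)||_1 = 4.8173 + 0.0 + 3.7348 = 8.5521


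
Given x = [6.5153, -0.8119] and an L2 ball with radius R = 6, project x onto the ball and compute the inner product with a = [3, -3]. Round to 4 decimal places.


Step 1: Compute ||x|| (intermediates to 6 decimals).
||x|| = sqrt(6.5153^2 + (-0.8119)^2) = 6.565692
Step 2: Project.
Since ||x|| > R, scale = R/||x|| = 6/6.565692 = 0.913841, proj(x) = scale * x
proj(x) = [5.953948, -0.741948]
Step 3: Dot product.
a^T * proj(x) = 3*5.953948 - 3*(-0.741948) = 20.0877


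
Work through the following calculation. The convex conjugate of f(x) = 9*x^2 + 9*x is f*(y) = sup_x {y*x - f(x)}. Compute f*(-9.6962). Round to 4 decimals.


f*(y) = sup_x {y*x - a*x^2 - b*x} = sup_x {(y-b)*x - a*x^2}
FOC: (y - b) - 2a*x = 0 => x* = (y - b)/(2a)
x* = (-9.6962 - 9)/(2*9) = -1.0387
f*(-9.6962) = (y-b)^2/(4a) = (-9.6962 - 9)^2/(4*9)
= 349.5479/36 = 9.7097


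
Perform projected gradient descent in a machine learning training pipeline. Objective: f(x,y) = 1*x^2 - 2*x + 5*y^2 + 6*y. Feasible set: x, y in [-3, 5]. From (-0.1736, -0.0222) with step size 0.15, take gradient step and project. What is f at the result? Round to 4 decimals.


Step 1: Compute gradient at (-0.1736, -0.0222).
grad_x = 2*1*-0.1736 - 2 = -2.3472
grad_y = 2*5*-0.0222 + 6 = 5.778
Step 2: Gradient step.
x_raw = -0.1736 - 0.15*-2.3472 = 0.1785
y_raw = -0.0222 - 0.15*5.778 = -0.8889
Step 3: Project onto [-3, 5].
x_proj = clip(0.1785) = 0.1785
y_proj = clip(-0.8889) = -0.8889
Step 4: Evaluate f.
f(0.1785, -0.8889) = -1.7078


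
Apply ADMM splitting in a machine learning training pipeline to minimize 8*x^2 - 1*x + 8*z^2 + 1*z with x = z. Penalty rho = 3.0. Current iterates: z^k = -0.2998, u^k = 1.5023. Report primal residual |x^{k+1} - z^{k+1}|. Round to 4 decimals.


ADMM iteration with rho = 3.0, z^k = -0.2998, u^k = 1.5023
Step 1: x-update.
Minimize 8*x^2 - 1*x + (3.0/2)*(x + 0.2998 + 1.5023)^2
FOC: (2*8 + 3.0)*x = 1 + 3.0*(-0.2998 - 1.5023)
x^{k+1} = -0.2319
Step 2: z-update.
Minimize 8*z^2 + 1*z + (3.0/2)*(-0.2319 - z + 1.5023)^2
FOC: (2*8 + 3.0)*z = -1 + 3.0*(-0.2319 + 1.5023)
z^{k+1} = 0.148
Step 3: u-update.
u^{k+1} = 1.5023 - 0.2319 - 0.148 = 1.1224
Step 4: Primal residual = |-0.2319 - 0.148| = 0.3799


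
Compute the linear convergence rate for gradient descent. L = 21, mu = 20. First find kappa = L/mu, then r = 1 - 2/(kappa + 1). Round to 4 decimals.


Step 1: Compute the condition number.
kappa = L/mu = 21/20 = 1.05
Step 2: Compute the convergence rate.
r = 1 - 2/(kappa + 1) = 1 - 2*mu/(L + mu) = (L - mu)/(L + mu) = 1/41 = 0.0244


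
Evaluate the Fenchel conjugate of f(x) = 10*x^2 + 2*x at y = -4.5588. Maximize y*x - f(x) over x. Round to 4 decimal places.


f*(y) = sup_x {y*x - a*x^2 - b*x} = sup_x {(y-b)*x - a*x^2}
FOC: (y - b) - 2a*x = 0 => x* = (y - b)/(2a)
x* = (-4.5588 - 2)/(2*10) = -0.3279
f*(-4.5588) = (y-b)^2/(4a) = (-4.5588 - 2)^2/(4*10)
= 43.0179/40 = 1.0754


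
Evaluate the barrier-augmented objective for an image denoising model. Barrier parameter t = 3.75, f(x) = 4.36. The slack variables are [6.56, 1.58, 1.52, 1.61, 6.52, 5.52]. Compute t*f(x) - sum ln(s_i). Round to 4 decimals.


Step 1: Compute log-barrier.
ln values: [1.881, 0.4574, 0.4187, 0.4762, 1.8749, 1.7084]
phi = -(1.881 + 0.4574 + 0.4187 + 0.4762 + 1.8749 + 1.7084) = -6.8166
Step 2: Compute augmented objective.
t*f(x) = 3.75*4.36 = 16.35
Total = 16.35 - 6.8166 = 9.5334


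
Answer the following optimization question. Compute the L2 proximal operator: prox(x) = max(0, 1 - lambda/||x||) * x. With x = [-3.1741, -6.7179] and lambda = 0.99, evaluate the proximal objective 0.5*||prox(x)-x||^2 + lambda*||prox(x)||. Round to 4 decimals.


Step 1: Compute ||x||.
||x|| = 7.43
Step 2: Compute scaling factor.
scale = max(0, 1 - 0.99/7.43) = 0.8668
Step 3: prox(x) = [-2.7512, -5.8228]
||prox(x)|| = 6.44
Step 4: Proximal objective.
0.5*||prox-x||^2 = 0.4901
lambda*||prox|| = 6.3756
Total = 6.8657


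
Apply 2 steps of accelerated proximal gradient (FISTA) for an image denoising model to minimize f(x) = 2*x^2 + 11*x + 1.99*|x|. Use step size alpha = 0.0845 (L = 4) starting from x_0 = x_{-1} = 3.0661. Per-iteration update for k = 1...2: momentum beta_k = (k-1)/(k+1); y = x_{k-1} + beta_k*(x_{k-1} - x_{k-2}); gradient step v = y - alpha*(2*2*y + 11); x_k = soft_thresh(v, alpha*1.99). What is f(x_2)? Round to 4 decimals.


FISTA on f(x) = 2*x^2 + 11*x + 1.99*|x|
L = 4, alpha = 0.0845
Iteration 1: beta = 0.0, y = 3.0661 + 0.0*(3.0661 - 3.0661) = 3.0661
  grad(y) = 23.2644, v = y - alpha*grad = 1.1003
  prox(v) = soft_thresh(1.1003, 0.1682) = 0.9321
Iteration 2: beta = 0.3333, y = 0.9321 + 0.3333*(0.9321 - 3.0661) = 0.2208
  grad(y) = 11.8831, v = y - alpha*grad = -0.7833
  prox(v) = soft_thresh(-0.7833, 0.1682) = -0.6152
f(x_2) = 2*(-0.6152)^2 + 11*(-0.6152) + 1.99*|-0.6152| = -4.786


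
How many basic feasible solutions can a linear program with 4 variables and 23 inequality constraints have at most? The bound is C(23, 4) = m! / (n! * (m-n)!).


Each vertex corresponds to some choice of n active constraints out of m, so the number of vertices is at most C(m, n) = m! / (n!(m-n)!).
m = 23, n = 4
Numerator: 23 * 22 * 21 * 20
Denominator: 4! = 24
C(23, 4) = 8855


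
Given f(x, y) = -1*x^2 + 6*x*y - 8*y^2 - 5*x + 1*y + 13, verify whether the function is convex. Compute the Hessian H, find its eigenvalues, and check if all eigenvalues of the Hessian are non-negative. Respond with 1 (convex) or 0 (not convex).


The Hessian of f(x,y) = -1*x^2 + 6*x*y - 8*y^2 - 5*x + 1*y + 13 is:
H = [[-2, 6], [6, -16]]
Trace = -2 - 16 = -18
Determinant = -2*-16 - (6)^2 = -4
Discriminant = (-18)^2 - 4*-4 = 340.0
Eigenvalues: lambda_1 = -18.2195, lambda_2 = 0.2195
The function is not convex.

0
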